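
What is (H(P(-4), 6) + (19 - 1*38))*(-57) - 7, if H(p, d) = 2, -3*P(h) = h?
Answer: 962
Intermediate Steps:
P(h) = -h/3
(H(P(-4), 6) + (19 - 1*38))*(-57) - 7 = (2 + (19 - 1*38))*(-57) - 7 = (2 + (19 - 38))*(-57) - 7 = (2 - 19)*(-57) - 7 = -17*(-57) - 7 = 969 - 7 = 962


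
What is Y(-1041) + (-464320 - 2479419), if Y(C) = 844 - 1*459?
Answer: -2943354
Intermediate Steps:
Y(C) = 385 (Y(C) = 844 - 459 = 385)
Y(-1041) + (-464320 - 2479419) = 385 + (-464320 - 2479419) = 385 - 2943739 = -2943354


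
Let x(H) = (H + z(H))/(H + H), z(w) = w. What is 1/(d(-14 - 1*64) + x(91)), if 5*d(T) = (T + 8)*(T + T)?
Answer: 1/2185 ≈ 0.00045767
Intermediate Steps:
d(T) = 2*T*(8 + T)/5 (d(T) = ((T + 8)*(T + T))/5 = ((8 + T)*(2*T))/5 = (2*T*(8 + T))/5 = 2*T*(8 + T)/5)
x(H) = 1 (x(H) = (H + H)/(H + H) = (2*H)/((2*H)) = (2*H)*(1/(2*H)) = 1)
1/(d(-14 - 1*64) + x(91)) = 1/(2*(-14 - 1*64)*(8 + (-14 - 1*64))/5 + 1) = 1/(2*(-14 - 64)*(8 + (-14 - 64))/5 + 1) = 1/((⅖)*(-78)*(8 - 78) + 1) = 1/((⅖)*(-78)*(-70) + 1) = 1/(2184 + 1) = 1/2185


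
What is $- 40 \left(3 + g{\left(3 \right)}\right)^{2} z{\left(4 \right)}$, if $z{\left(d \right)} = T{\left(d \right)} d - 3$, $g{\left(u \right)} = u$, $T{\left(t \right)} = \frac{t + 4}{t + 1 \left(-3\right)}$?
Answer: $-41760$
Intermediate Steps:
$T{\left(t \right)} = \frac{4 + t}{-3 + t}$ ($T{\left(t \right)} = \frac{4 + t}{t - 3} = \frac{4 + t}{-3 + t}$)
$z{\left(d \right)} = -3 + \frac{d \left(4 + d\right)}{-3 + d}$ ($z{\left(d \right)} = \frac{4 + d}{-3 + d} d - 3 = \frac{d \left(4 + d\right)}{-3 + d} - 3 = -3 + \frac{d \left(4 + d\right)}{-3 + d}$)
$- 40 \left(3 + g{\left(3 \right)}\right)^{2} z{\left(4 \right)} = - 40 \left(3 + 3\right)^{2} \frac{9 + 4 + 4^{2}}{-3 + 4} = - 40 \cdot 6^{2} \frac{9 + 4 + 16}{1} = \left(-40\right) 36 \cdot 1 \cdot 29 = \left(-1440\right) 29 = -41760$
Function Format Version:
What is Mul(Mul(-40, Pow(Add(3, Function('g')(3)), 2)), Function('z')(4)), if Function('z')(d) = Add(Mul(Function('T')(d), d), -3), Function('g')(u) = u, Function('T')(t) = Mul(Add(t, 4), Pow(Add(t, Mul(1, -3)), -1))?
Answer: -41760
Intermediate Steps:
Function('T')(t) = Mul(Pow(Add(-3, t), -1), Add(4, t)) (Function('T')(t) = Mul(Add(4, t), Pow(Add(t, -3), -1)) = Mul(Add(4, t), Pow(Add(-3, t), -1)) = Mul(Pow(Add(-3, t), -1), Add(4, t)))
Function('z')(d) = Add(-3, Mul(d, Pow(Add(-3, d), -1), Add(4, d))) (Function('z')(d) = Add(Mul(Mul(Pow(Add(-3, d), -1), Add(4, d)), d), -3) = Add(Mul(d, Pow(Add(-3, d), -1), Add(4, d)), -3) = Add(-3, Mul(d, Pow(Add(-3, d), -1), Add(4, d))))
Mul(Mul(-40, Pow(Add(3, Function('g')(3)), 2)), Function('z')(4)) = Mul(Mul(-40, Pow(Add(3, 3), 2)), Mul(Pow(Add(-3, 4), -1), Add(9, 4, Pow(4, 2)))) = Mul(Mul(-40, Pow(6, 2)), Mul(Pow(1, -1), Add(9, 4, 16))) = Mul(Mul(-40, 36), Mul(1, 29)) = Mul(-1440, 29) = -41760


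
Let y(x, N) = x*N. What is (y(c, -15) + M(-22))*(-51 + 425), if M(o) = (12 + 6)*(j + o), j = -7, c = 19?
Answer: -301818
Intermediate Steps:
y(x, N) = N*x
M(o) = -126 + 18*o (M(o) = (12 + 6)*(-7 + o) = 18*(-7 + o) = -126 + 18*o)
(y(c, -15) + M(-22))*(-51 + 425) = (-15*19 + (-126 + 18*(-22)))*(-51 + 425) = (-285 + (-126 - 396))*374 = (-285 - 522)*374 = -807*374 = -301818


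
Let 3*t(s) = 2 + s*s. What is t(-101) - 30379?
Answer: -26978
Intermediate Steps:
t(s) = ⅔ + s²/3 (t(s) = (2 + s*s)/3 = (2 + s²)/3 = ⅔ + s²/3)
t(-101) - 30379 = (⅔ + (⅓)*(-101)²) - 30379 = (⅔ + (⅓)*10201) - 30379 = (⅔ + 10201/3) - 30379 = 3401 - 30379 = -26978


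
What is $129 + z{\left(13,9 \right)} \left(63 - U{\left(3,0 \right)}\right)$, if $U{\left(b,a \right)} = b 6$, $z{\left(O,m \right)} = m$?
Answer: $534$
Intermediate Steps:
$U{\left(b,a \right)} = 6 b$
$129 + z{\left(13,9 \right)} \left(63 - U{\left(3,0 \right)}\right) = 129 + 9 \left(63 - 6 \cdot 3\right) = 129 + 9 \left(63 - 18\right) = 129 + 9 \cdot 45 = 129 + 405 = 534$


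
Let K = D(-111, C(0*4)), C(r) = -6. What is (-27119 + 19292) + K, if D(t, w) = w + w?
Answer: -7839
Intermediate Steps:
D(t, w) = 2*w
K = -12 (K = 2*(-6) = -12)
(-27119 + 19292) + K = (-27119 + 19292) - 12 = -7827 - 12 = -7839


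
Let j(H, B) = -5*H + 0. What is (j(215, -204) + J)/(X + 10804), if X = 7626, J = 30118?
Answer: 29043/18430 ≈ 1.5759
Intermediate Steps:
j(H, B) = -5*H
(j(215, -204) + J)/(X + 10804) = (-5*215 + 30118)/(7626 + 10804) = (-1075 + 30118)/18430 = 29043*(1/18430) = 29043/18430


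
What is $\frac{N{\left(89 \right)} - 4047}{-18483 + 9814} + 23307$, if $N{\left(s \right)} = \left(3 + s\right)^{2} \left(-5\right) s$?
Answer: $\frac{205818910}{8669} \approx 23742.0$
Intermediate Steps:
$N{\left(s \right)} = - 5 s \left(3 + s\right)^{2}$ ($N{\left(s \right)} = - 5 \left(3 + s\right)^{2} s = - 5 s \left(3 + s\right)^{2}$)
$\frac{N{\left(89 \right)} - 4047}{-18483 + 9814} + 23307 = \frac{\left(-5\right) 89 \left(3 + 89\right)^{2} - 4047}{-18483 + 9814} + 23307 = \frac{\left(-5\right) 89 \cdot 92^{2} - 4047}{-8669} + 23307 = \left(\left(-5\right) 89 \cdot 8464 - 4047\right) \left(- \frac{1}{8669}\right) + 23307 = \left(-3766480 - 4047\right) \left(- \frac{1}{8669}\right) + 23307 = \left(-3770527\right) \left(- \frac{1}{8669}\right) + 23307 = \frac{3770527}{8669} + 23307 = \frac{205818910}{8669}$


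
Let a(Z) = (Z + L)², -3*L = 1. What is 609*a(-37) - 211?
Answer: 2545799/3 ≈ 8.4860e+5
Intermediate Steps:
L = -⅓ (L = -⅓*1 = -⅓ ≈ -0.33333)
a(Z) = (-⅓ + Z)² (a(Z) = (Z - ⅓)² = (-⅓ + Z)²)
609*a(-37) - 211 = 609*((-1 + 3*(-37))²/9) - 211 = 609*((-1 - 111)²/9) - 211 = 609*((⅑)*(-112)²) - 211 = 609*((⅑)*12544) - 211 = 609*(12544/9) - 211 = 2546432/3 - 211 = 2545799/3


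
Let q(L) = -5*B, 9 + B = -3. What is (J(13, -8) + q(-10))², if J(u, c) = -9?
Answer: 2601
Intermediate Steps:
B = -12 (B = -9 - 3 = -12)
q(L) = 60 (q(L) = -5*(-12) = 60)
(J(13, -8) + q(-10))² = (-9 + 60)² = 51² = 2601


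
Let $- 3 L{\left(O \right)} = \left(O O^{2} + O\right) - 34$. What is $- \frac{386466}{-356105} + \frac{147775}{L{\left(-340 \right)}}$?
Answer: $\frac{5115891483803}{4665494701090} \approx 1.0965$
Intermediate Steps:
$L{\left(O \right)} = \frac{34}{3} - \frac{O}{3} - \frac{O^{3}}{3}$ ($L{\left(O \right)} = - \frac{\left(O O^{2} + O\right) - 34}{3} = - \frac{\left(O^{3} + O\right) - 34}{3} = - \frac{\left(O + O^{3}\right) - 34}{3} = - \frac{-34 + O + O^{3}}{3} = \frac{34}{3} - \frac{O}{3} - \frac{O^{3}}{3}$)
$- \frac{386466}{-356105} + \frac{147775}{L{\left(-340 \right)}} = - \frac{386466}{-356105} + \frac{147775}{\frac{34}{3} - - \frac{340}{3} - \frac{\left(-340\right)^{3}}{3}} = \left(-386466\right) \left(- \frac{1}{356105}\right) + \frac{147775}{\frac{34}{3} + \frac{340}{3} - - \frac{39304000}{3}} = \frac{386466}{356105} + \frac{147775}{\frac{34}{3} + \frac{340}{3} + \frac{39304000}{3}} = \frac{386466}{356105} + \frac{147775}{13101458} = \frac{5115891483803}{4665494701090}$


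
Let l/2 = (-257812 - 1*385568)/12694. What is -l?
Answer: 643380/6347 ≈ 101.37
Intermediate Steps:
l = -643380/6347 (l = 2*((-257812 - 1*385568)/12694) = 2*((-257812 - 385568)*(1/12694)) = 2*(-643380*1/12694) = 2*(-321690/6347) = -643380/6347 ≈ -101.37)
-l = -1*(-643380/6347) = 643380/6347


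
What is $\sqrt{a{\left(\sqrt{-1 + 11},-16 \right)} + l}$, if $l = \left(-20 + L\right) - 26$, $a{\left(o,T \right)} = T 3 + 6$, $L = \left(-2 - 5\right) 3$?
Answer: $i \sqrt{109} \approx 10.44 i$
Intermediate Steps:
$L = -21$ ($L = \left(-7\right) 3 = -21$)
$a{\left(o,T \right)} = 6 + 3 T$ ($a{\left(o,T \right)} = 3 T + 6 = 6 + 3 T$)
$l = -67$ ($l = \left(-20 - 21\right) - 26 = -41 - 26 = -67$)
$\sqrt{a{\left(\sqrt{-1 + 11},-16 \right)} + l} = \sqrt{\left(6 + 3 \left(-16\right)\right) - 67} = \sqrt{\left(6 - 48\right) - 67} = \sqrt{-42 - 67} = \sqrt{-109} = i \sqrt{109}$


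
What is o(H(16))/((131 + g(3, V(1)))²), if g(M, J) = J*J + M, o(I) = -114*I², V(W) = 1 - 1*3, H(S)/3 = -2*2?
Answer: -456/529 ≈ -0.86200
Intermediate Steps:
H(S) = -12 (H(S) = 3*(-2*2) = 3*(-4) = -12)
V(W) = -2 (V(W) = 1 - 3 = -2)
g(M, J) = M + J² (g(M, J) = J² + M = M + J²)
o(H(16))/((131 + g(3, V(1)))²) = (-114*(-12)²)/((131 + (3 + (-2)²))²) = (-114*144)/((131 + (3 + 4))²) = -16416/(131 + 7)² = -16416/(138²) = -16416/19044 = -16416*1/19044 = -456/529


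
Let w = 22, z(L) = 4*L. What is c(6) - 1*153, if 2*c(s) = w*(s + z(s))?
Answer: 177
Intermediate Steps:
c(s) = 55*s (c(s) = (22*(s + 4*s))/2 = (22*(5*s))/2 = (110*s)/2 = 55*s)
c(6) - 1*153 = 55*6 - 1*153 = 330 - 153 = 177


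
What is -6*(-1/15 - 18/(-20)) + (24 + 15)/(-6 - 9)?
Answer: -38/5 ≈ -7.6000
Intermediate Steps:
-6*(-1/15 - 18/(-20)) + (24 + 15)/(-6 - 9) = -6*(-1*1/15 - 18*(-1/20)) + 39/(-15) = -6*(-1/15 + 9/10) + 39*(-1/15) = -6*5/6 - 13/5 = -5 - 13/5 = -38/5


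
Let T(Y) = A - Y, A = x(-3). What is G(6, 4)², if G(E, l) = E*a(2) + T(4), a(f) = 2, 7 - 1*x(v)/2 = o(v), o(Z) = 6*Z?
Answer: 3364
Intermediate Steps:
x(v) = 14 - 12*v
A = 50 (A = 14 - 12*(-3) = 14 + 36 = 50)
T(Y) = 50 - Y
G(E, l) = 46 + 2*E (G(E, l) = E*2 + (50 - 1*4) = 2*E + (50 - 4) = 2*E + 46 = 46 + 2*E)
G(6, 4)² = (46 + 2*6)² = (46 + 12)² = 58² = 3364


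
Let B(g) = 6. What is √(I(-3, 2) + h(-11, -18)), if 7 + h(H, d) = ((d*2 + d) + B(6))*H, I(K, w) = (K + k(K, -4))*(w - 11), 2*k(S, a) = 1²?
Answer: √2174/2 ≈ 23.313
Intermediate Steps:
k(S, a) = ½ (k(S, a) = (½)*1² = (½)*1 = ½)
I(K, w) = (½ + K)*(-11 + w) (I(K, w) = (K + ½)*(w - 11) = (½ + K)*(-11 + w))
h(H, d) = -7 + H*(6 + 3*d) (h(H, d) = -7 + ((d*2 + d) + 6)*H = -7 + ((2*d + d) + 6)*H = -7 + (3*d + 6)*H = -7 + (6 + 3*d)*H = -7 + H*(6 + 3*d))
√(I(-3, 2) + h(-11, -18)) = √((-11/2 + (½)*2 - 11*(-3) - 3*2) + (-7 + 6*(-11) + 3*(-11)*(-18))) = √((-11/2 + 1 + 33 - 6) + (-7 - 66 + 594)) = √(45/2 + 521) = √(1087/2) = √2174/2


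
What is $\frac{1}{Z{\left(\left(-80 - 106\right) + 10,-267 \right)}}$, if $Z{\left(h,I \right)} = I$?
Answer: $- \frac{1}{267} \approx -0.0037453$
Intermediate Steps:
$\frac{1}{Z{\left(\left(-80 - 106\right) + 10,-267 \right)}} = \frac{1}{-267} = - \frac{1}{267}$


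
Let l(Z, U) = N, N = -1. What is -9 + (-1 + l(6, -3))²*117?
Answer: 459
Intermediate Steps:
l(Z, U) = -1
-9 + (-1 + l(6, -3))²*117 = -9 + (-1 - 1)²*117 = -9 + (-2)²*117 = -9 + 4*117 = -9 + 468 = 459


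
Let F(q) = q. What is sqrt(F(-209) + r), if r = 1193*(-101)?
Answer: I*sqrt(120702) ≈ 347.42*I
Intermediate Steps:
r = -120493
sqrt(F(-209) + r) = sqrt(-209 - 120493) = sqrt(-120702) = I*sqrt(120702)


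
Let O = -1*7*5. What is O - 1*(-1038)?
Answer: 1003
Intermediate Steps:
O = -35 (O = -7*5 = -35)
O - 1*(-1038) = -35 - 1*(-1038) = -35 + 1038 = 1003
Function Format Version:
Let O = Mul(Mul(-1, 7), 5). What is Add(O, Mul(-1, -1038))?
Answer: 1003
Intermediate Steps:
O = -35 (O = Mul(-7, 5) = -35)
Add(O, Mul(-1, -1038)) = Add(-35, Mul(-1, -1038)) = Add(-35, 1038) = 1003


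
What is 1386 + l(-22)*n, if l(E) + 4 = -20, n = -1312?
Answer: 32874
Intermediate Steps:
l(E) = -24 (l(E) = -4 - 20 = -24)
1386 + l(-22)*n = 1386 - 24*(-1312) = 1386 + 31488 = 32874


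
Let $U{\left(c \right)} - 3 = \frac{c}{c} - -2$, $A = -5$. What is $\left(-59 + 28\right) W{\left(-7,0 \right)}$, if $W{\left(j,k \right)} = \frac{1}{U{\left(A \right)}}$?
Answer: $- \frac{31}{6} \approx -5.1667$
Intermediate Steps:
$U{\left(c \right)} = 6$ ($U{\left(c \right)} = 3 + \left(\frac{c}{c} - -2\right) = 3 + \left(1 + 2\right) = 3 + 3 = 6$)
$W{\left(j,k \right)} = \frac{1}{6}$
$\left(-59 + 28\right) W{\left(-7,0 \right)} = \left(-59 + 28\right) \frac{1}{6} = \left(-31\right) \frac{1}{6} = - \frac{31}{6}$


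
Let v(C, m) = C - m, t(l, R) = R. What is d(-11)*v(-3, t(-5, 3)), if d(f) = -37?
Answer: 222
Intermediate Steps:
d(-11)*v(-3, t(-5, 3)) = -37*(-3 - 1*3) = -37*(-3 - 3) = -37*(-6) = 222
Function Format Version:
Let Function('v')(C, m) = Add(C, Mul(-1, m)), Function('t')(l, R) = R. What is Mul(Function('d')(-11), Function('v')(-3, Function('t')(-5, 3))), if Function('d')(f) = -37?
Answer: 222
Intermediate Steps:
Mul(Function('d')(-11), Function('v')(-3, Function('t')(-5, 3))) = Mul(-37, Add(-3, Mul(-1, 3))) = Mul(-37, Add(-3, -3)) = Mul(-37, -6) = 222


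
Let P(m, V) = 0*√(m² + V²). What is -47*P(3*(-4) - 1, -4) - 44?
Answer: -44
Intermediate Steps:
P(m, V) = 0 (P(m, V) = 0*√(V² + m²) = 0)
-47*P(3*(-4) - 1, -4) - 44 = -47*0 - 44 = 0 - 44 = -44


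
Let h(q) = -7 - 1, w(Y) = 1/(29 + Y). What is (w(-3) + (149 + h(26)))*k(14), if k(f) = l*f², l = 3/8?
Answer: 539049/52 ≈ 10366.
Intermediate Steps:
l = 3/8 (l = 3*(⅛) = 3/8 ≈ 0.37500)
h(q) = -8
k(f) = 3*f²/8
(w(-3) + (149 + h(26)))*k(14) = (1/(29 - 3) + (149 - 8))*((3/8)*14²) = (1/26 + 141)*((3/8)*196) = (1/26 + 141)*(147/2) = (3667/26)*(147/2) = 539049/52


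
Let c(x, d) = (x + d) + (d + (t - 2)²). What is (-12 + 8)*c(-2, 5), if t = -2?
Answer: -96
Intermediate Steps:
c(x, d) = 16 + x + 2*d (c(x, d) = (x + d) + (d + (-2 - 2)²) = (d + x) + (d + (-4)²) = (d + x) + (d + 16) = (d + x) + (16 + d) = 16 + x + 2*d)
(-12 + 8)*c(-2, 5) = (-12 + 8)*(16 - 2 + 2*5) = -4*(16 - 2 + 10) = -4*24 = -96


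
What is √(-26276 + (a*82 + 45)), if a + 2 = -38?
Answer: 3*I*√3279 ≈ 171.79*I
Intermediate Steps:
a = -40 (a = -2 - 38 = -40)
√(-26276 + (a*82 + 45)) = √(-26276 + (-40*82 + 45)) = √(-26276 + (-3280 + 45)) = √(-26276 - 3235) = √(-29511) = 3*I*√3279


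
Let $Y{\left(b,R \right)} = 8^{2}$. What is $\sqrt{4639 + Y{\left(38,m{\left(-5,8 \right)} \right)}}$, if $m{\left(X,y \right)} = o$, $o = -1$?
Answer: $\sqrt{4703} \approx 68.578$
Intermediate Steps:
$m{\left(X,y \right)} = -1$
$Y{\left(b,R \right)} = 64$
$\sqrt{4639 + Y{\left(38,m{\left(-5,8 \right)} \right)}} = \sqrt{4639 + 64} = \sqrt{4703}$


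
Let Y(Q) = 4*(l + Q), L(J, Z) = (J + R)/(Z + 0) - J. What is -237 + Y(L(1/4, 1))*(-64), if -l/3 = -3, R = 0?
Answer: -2541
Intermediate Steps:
l = 9 (l = -3*(-3) = 9)
L(J, Z) = -J + J/Z (L(J, Z) = (J + 0)/(Z + 0) - J = J/Z - J = -J + J/Z)
Y(Q) = 36 + 4*Q (Y(Q) = 4*(9 + Q) = 36 + 4*Q)
-237 + Y(L(1/4, 1))*(-64) = -237 + (36 + 4*(-1/4 + 1/(4*1)))*(-64) = -237 + (36 + 4*(-1*¼ + (¼)*1))*(-64) = -237 + (36 + 4*(-¼ + ¼))*(-64) = -237 + (36 + 4*0)*(-64) = -237 + (36 + 0)*(-64) = -237 + 36*(-64) = -237 - 2304 = -2541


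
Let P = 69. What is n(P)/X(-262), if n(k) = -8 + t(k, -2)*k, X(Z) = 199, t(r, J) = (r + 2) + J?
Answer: 4753/199 ≈ 23.884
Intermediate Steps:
t(r, J) = 2 + J + r (t(r, J) = (2 + r) + J = 2 + J + r)
n(k) = -8 + k**2 (n(k) = -8 + (2 - 2 + k)*k = -8 + k*k = -8 + k**2)
n(P)/X(-262) = (-8 + 69**2)/199 = (-8 + 4761)*(1/199) = 4753*(1/199) = 4753/199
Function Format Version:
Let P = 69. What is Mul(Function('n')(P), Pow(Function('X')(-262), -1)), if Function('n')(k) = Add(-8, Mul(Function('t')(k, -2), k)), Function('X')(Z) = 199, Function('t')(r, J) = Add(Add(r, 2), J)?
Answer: Rational(4753, 199) ≈ 23.884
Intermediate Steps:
Function('t')(r, J) = Add(2, J, r) (Function('t')(r, J) = Add(Add(2, r), J) = Add(2, J, r))
Function('n')(k) = Add(-8, Pow(k, 2)) (Function('n')(k) = Add(-8, Mul(Add(2, -2, k), k)) = Add(-8, Mul(k, k)) = Add(-8, Pow(k, 2)))
Mul(Function('n')(P), Pow(Function('X')(-262), -1)) = Mul(Add(-8, Pow(69, 2)), Pow(199, -1)) = Mul(Add(-8, 4761), Rational(1, 199)) = Mul(4753, Rational(1, 199)) = Rational(4753, 199)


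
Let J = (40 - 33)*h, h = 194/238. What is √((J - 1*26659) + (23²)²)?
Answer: √73171247/17 ≈ 503.18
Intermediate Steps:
h = 97/119 (h = 194*(1/238) = 97/119 ≈ 0.81513)
J = 97/17 (J = (40 - 33)*(97/119) = 7*(97/119) = 97/17 ≈ 5.7059)
√((J - 1*26659) + (23²)²) = √((97/17 - 1*26659) + (23²)²) = √((97/17 - 26659) + 529²) = √(-453106/17 + 279841) = √(4304191/17) = √73171247/17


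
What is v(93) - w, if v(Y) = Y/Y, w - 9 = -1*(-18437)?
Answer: -18445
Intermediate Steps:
w = 18446 (w = 9 - 1*(-18437) = 9 + 18437 = 18446)
v(Y) = 1
v(93) - w = 1 - 1*18446 = 1 - 18446 = -18445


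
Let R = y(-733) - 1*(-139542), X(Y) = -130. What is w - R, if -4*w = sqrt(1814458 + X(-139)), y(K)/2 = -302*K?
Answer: -582274 - 3*sqrt(50398)/2 ≈ -5.8261e+5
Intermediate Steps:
y(K) = -604*K (y(K) = 2*(-302*K) = -604*K)
w = -3*sqrt(50398)/2 (w = -sqrt(1814458 - 130)/4 = -3*sqrt(50398)/2 ≈ -336.74)
R = 582274 (R = -604*(-733) - 1*(-139542) = 442732 + 139542 = 582274)
w - R = -3*sqrt(50398)/2 - 1*582274 = -3*sqrt(50398)/2 - 582274 = -582274 - 3*sqrt(50398)/2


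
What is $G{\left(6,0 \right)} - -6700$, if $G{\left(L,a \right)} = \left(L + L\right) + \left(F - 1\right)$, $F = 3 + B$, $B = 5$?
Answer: $6719$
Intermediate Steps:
$F = 8$ ($F = 3 + 5 = 8$)
$G{\left(L,a \right)} = 7 + 2 L$ ($G{\left(L,a \right)} = \left(L + L\right) + \left(8 - 1\right) = 2 L + 7 = 7 + 2 L$)
$G{\left(6,0 \right)} - -6700 = \left(7 + 2 \cdot 6\right) - -6700 = \left(7 + 12\right) + 6700 = 19 + 6700 = 6719$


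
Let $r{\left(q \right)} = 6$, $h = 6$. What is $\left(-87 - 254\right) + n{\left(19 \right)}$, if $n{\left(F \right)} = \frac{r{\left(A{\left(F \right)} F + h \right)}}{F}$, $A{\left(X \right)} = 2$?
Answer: $- \frac{6473}{19} \approx -340.68$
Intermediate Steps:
$n{\left(F \right)} = \frac{6}{F}$
$\left(-87 - 254\right) + n{\left(19 \right)} = \left(-87 - 254\right) + \frac{6}{19} = -341 + 6 \cdot \frac{1}{19} = -341 + \frac{6}{19} = - \frac{6473}{19}$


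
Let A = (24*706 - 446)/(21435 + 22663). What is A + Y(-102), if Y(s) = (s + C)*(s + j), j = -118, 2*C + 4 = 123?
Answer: 206166399/22049 ≈ 9350.4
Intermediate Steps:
C = 119/2 (C = -2 + (1/2)*123 = -2 + 123/2 = 119/2 ≈ 59.500)
Y(s) = (-118 + s)*(119/2 + s) (Y(s) = (s + 119/2)*(s - 118) = (119/2 + s)*(-118 + s) = (-118 + s)*(119/2 + s))
A = 8249/22049 (A = (16944 - 446)/44098 = 16498*(1/44098) = 8249/22049 ≈ 0.37412)
A + Y(-102) = 8249/22049 + (-7021 + (-102)**2 - 117/2*(-102)) = 8249/22049 + (-7021 + 10404 + 5967) = 8249/22049 + 9350 = 206166399/22049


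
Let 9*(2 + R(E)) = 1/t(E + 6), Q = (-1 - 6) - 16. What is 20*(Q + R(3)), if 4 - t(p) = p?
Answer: -4504/9 ≈ -500.44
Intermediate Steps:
t(p) = 4 - p
Q = -23 (Q = -7 - 16 = -23)
R(E) = -2 + 1/(9*(-2 - E)) (R(E) = -2 + 1/(9*(4 - (E + 6))) = -2 + 1/(9*(4 - (6 + E))) = -2 + 1/(9*(4 + (-6 - E))) = -2 + 1/(9*(-2 - E)))
20*(Q + R(3)) = 20*(-23 + (-37 - 18*3)/(9*(2 + 3))) = 20*(-23 + (⅑)*(-37 - 54)/5) = 20*(-23 + (⅑)*(⅕)*(-91)) = 20*(-23 - 91/45) = 20*(-1126/45) = -4504/9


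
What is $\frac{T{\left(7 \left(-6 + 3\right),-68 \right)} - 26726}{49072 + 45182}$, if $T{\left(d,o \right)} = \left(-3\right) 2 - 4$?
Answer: $- \frac{4456}{15709} \approx -0.28366$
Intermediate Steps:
$T{\left(d,o \right)} = -10$ ($T{\left(d,o \right)} = -6 - 4 = -10$)
$\frac{T{\left(7 \left(-6 + 3\right),-68 \right)} - 26726}{49072 + 45182} = \frac{-10 - 26726}{49072 + 45182} = - \frac{26736}{94254} = \left(-26736\right) \frac{1}{94254} = - \frac{4456}{15709}$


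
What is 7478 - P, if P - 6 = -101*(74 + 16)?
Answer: 16562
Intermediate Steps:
P = -9084 (P = 6 - 101*(74 + 16) = 6 - 101*90 = 6 - 9090 = -9084)
7478 - P = 7478 - 1*(-9084) = 7478 + 9084 = 16562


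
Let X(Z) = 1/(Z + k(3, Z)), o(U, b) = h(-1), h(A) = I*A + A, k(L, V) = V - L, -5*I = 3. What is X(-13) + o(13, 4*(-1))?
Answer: -63/145 ≈ -0.43448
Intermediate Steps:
I = -3/5 (I = -1/5*3 = -3/5 ≈ -0.60000)
h(A) = 2*A/5 (h(A) = -3*A/5 + A = 2*A/5)
o(U, b) = -2/5 (o(U, b) = (2/5)*(-1) = -2/5)
X(Z) = 1/(-3 + 2*Z) (X(Z) = 1/(Z + (Z - 1*3)) = 1/(Z + (Z - 3)) = 1/(Z + (-3 + Z)) = 1/(-3 + 2*Z))
X(-13) + o(13, 4*(-1)) = 1/(-3 + 2*(-13)) - 2/5 = 1/(-3 - 26) - 2/5 = 1/(-29) - 2/5 = -1/29 - 2/5 = -63/145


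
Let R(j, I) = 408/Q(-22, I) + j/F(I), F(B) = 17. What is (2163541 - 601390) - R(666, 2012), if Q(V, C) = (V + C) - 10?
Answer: 4381723087/2805 ≈ 1.5621e+6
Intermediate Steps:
Q(V, C) = -10 + C + V (Q(V, C) = (C + V) - 10 = -10 + C + V)
R(j, I) = 408/(-32 + I) + j/17 (R(j, I) = 408/(-10 + I - 22) + j/17 = 408/(-32 + I) + j*(1/17) = 408/(-32 + I) + j/17)
(2163541 - 601390) - R(666, 2012) = (2163541 - 601390) - (6936 + 666*(-32 + 2012))/(17*(-32 + 2012)) = 1562151 - (6936 + 666*1980)/(17*1980) = 1562151 - (6936 + 1318680)/(17*1980) = 1562151 - 1325616/(17*1980) = 1562151 - 1*110468/2805 = 1562151 - 110468/2805 = 4381723087/2805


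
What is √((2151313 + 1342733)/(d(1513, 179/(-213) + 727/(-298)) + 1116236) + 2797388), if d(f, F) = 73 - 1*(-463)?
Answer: √872212357157895326/558386 ≈ 1672.5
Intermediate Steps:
d(f, F) = 536 (d(f, F) = 73 + 463 = 536)
√((2151313 + 1342733)/(d(1513, 179/(-213) + 727/(-298)) + 1116236) + 2797388) = √((2151313 + 1342733)/(536 + 1116236) + 2797388) = √(3494046/1116772 + 2797388) = √(3494046*(1/1116772) + 2797388) = √(1747023/558386 + 2797388) = √(1562024042791/558386) = √872212357157895326/558386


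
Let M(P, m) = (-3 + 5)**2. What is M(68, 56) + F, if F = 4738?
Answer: 4742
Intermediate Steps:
M(P, m) = 4 (M(P, m) = 2**2 = 4)
M(68, 56) + F = 4 + 4738 = 4742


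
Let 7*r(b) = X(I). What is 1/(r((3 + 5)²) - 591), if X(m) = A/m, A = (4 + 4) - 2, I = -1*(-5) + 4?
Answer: -21/12409 ≈ -0.0016923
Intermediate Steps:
I = 9 (I = 5 + 4 = 9)
A = 6 (A = 8 - 2 = 6)
X(m) = 6/m
r(b) = 2/21 (r(b) = (6/9)/7 = (6*(⅑))/7 = (⅐)*(⅔) = 2/21)
1/(r((3 + 5)²) - 591) = 1/(2/21 - 591) = 1/(-12409/21) = -21/12409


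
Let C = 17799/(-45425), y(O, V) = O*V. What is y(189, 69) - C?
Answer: 592405224/45425 ≈ 13041.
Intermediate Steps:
C = -17799/45425 (C = 17799*(-1/45425) = -17799/45425 ≈ -0.39183)
y(189, 69) - C = 189*69 - 1*(-17799/45425) = 13041 + 17799/45425 = 592405224/45425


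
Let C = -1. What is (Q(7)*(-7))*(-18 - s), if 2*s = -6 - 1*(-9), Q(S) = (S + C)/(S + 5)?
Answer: 273/4 ≈ 68.250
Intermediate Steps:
Q(S) = (-1 + S)/(5 + S) (Q(S) = (S - 1)/(S + 5) = (-1 + S)/(5 + S))
s = 3/2 (s = (-6 - 1*(-9))/2 = (-6 + 9)/2 = (½)*3 = 3/2 ≈ 1.5000)
(Q(7)*(-7))*(-18 - s) = (((-1 + 7)/(5 + 7))*(-7))*(-18 - 1*3/2) = ((6/12)*(-7))*(-18 - 3/2) = (((1/12)*6)*(-7))*(-39/2) = ((½)*(-7))*(-39/2) = -7/2*(-39/2) = 273/4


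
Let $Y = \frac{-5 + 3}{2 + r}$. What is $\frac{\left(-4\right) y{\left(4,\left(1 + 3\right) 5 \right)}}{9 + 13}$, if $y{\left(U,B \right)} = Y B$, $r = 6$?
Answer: $\frac{10}{11} \approx 0.90909$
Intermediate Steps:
$Y = - \frac{1}{4}$ ($Y = \frac{-5 + 3}{2 + 6} = - \frac{2}{8} = \left(-2\right) \frac{1}{8} = - \frac{1}{4} \approx -0.25$)
$y{\left(U,B \right)} = - \frac{B}{4}$
$\frac{\left(-4\right) y{\left(4,\left(1 + 3\right) 5 \right)}}{9 + 13} = \frac{\left(-4\right) \left(- \frac{\left(1 + 3\right) 5}{4}\right)}{9 + 13} = \frac{\left(-4\right) \left(- \frac{4 \cdot 5}{4}\right)}{22} = - 4 \left(\left(- \frac{1}{4}\right) 20\right) \frac{1}{22} = \left(-4\right) \left(-5\right) \frac{1}{22} = 20 \cdot \frac{1}{22} = \frac{10}{11}$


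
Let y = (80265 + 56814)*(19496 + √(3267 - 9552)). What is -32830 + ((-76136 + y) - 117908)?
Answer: 2672265310 + 137079*I*√6285 ≈ 2.6723e+9 + 1.0867e+7*I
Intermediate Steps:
y = 2672492184 + 137079*I*√6285 (y = 137079*(19496 + √(-6285)) = 137079*(19496 + I*√6285) = 2672492184 + 137079*I*√6285 ≈ 2.6725e+9 + 1.0867e+7*I)
-32830 + ((-76136 + y) - 117908) = -32830 + ((-76136 + (2672492184 + 137079*I*√6285)) - 117908) = -32830 + ((2672416048 + 137079*I*√6285) - 117908) = -32830 + (2672298140 + 137079*I*√6285) = 2672265310 + 137079*I*√6285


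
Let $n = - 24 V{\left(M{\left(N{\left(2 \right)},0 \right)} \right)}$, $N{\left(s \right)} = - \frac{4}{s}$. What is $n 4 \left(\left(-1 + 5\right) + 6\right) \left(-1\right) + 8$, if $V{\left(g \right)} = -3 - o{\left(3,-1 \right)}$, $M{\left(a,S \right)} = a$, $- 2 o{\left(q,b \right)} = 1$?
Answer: $-2392$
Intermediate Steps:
$o{\left(q,b \right)} = - \frac{1}{2}$ ($o{\left(q,b \right)} = \left(- \frac{1}{2}\right) 1 = - \frac{1}{2}$)
$V{\left(g \right)} = - \frac{5}{2}$ ($V{\left(g \right)} = -3 - - \frac{1}{2} = -3 + \frac{1}{2} = - \frac{5}{2}$)
$n = 60$ ($n = \left(-24\right) \left(- \frac{5}{2}\right) = 60$)
$n 4 \left(\left(-1 + 5\right) + 6\right) \left(-1\right) + 8 = 60 \cdot 4 \left(\left(-1 + 5\right) + 6\right) \left(-1\right) + 8 = 60 \cdot 4 \left(4 + 6\right) \left(-1\right) + 8 = 60 \cdot 4 \cdot 10 \left(-1\right) + 8 = 60 \cdot 40 \left(-1\right) + 8 = 60 \left(-40\right) + 8 = -2400 + 8 = -2392$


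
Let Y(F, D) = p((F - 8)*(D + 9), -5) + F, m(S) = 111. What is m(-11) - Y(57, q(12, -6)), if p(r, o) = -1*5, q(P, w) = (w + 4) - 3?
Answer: 59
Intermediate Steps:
q(P, w) = 1 + w (q(P, w) = (4 + w) - 3 = 1 + w)
p(r, o) = -5
Y(F, D) = -5 + F
m(-11) - Y(57, q(12, -6)) = 111 - (-5 + 57) = 111 - 1*52 = 111 - 52 = 59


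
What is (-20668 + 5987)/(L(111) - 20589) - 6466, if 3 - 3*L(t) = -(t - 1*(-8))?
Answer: -398552527/61645 ≈ -6465.3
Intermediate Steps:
L(t) = 11/3 + t/3 (L(t) = 1 - (-1)*(t - 1*(-8))/3 = 1 - (-1)*(t + 8)/3 = 1 - (-1)*(8 + t)/3 = 1 - (-8 - t)/3 = 1 + (8/3 + t/3) = 11/3 + t/3)
(-20668 + 5987)/(L(111) - 20589) - 6466 = (-20668 + 5987)/((11/3 + (⅓)*111) - 20589) - 6466 = -14681/((11/3 + 37) - 20589) - 6466 = -14681/(122/3 - 20589) - 6466 = -14681/(-61645/3) - 6466 = -14681*(-3/61645) - 6466 = 44043/61645 - 6466 = -398552527/61645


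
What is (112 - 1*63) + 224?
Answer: 273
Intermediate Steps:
(112 - 1*63) + 224 = (112 - 63) + 224 = 49 + 224 = 273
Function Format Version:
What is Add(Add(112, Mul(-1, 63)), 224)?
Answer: 273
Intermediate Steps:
Add(Add(112, Mul(-1, 63)), 224) = Add(Add(112, -63), 224) = Add(49, 224) = 273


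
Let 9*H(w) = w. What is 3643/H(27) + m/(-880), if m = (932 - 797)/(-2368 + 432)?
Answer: 1241301329/1022208 ≈ 1214.3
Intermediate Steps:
m = -135/1936 (m = 135/(-1936) = 135*(-1/1936) = -135/1936 ≈ -0.069731)
H(w) = w/9
3643/H(27) + m/(-880) = 3643/(((1/9)*27)) - 135/1936/(-880) = 3643/3 - 135/1936*(-1/880) = 3643*(1/3) + 27/340736 = 3643/3 + 27/340736 = 1241301329/1022208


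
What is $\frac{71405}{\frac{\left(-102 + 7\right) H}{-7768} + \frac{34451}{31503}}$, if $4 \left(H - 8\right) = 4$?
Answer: $\frac{17473896282120}{294550433} \approx 59324.0$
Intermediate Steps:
$H = 9$ ($H = 8 + \frac{1}{4} \cdot 4 = 8 + 1 = 9$)
$\frac{71405}{\frac{\left(-102 + 7\right) H}{-7768} + \frac{34451}{31503}} = \frac{71405}{\frac{\left(-102 + 7\right) 9}{-7768} + \frac{34451}{31503}} = \frac{71405}{\left(-95\right) 9 \left(- \frac{1}{7768}\right) + 34451 \cdot \frac{1}{31503}} = \frac{71405}{\left(-855\right) \left(- \frac{1}{7768}\right) + \frac{34451}{31503}} = \frac{71405}{\frac{855}{7768} + \frac{34451}{31503}} = \frac{71405}{\frac{294550433}{244715304}} = 71405 \cdot \frac{244715304}{294550433} = \frac{17473896282120}{294550433}$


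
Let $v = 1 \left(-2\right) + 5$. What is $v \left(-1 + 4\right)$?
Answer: $9$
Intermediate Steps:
$v = 3$ ($v = -2 + 5 = 3$)
$v \left(-1 + 4\right) = 3 \left(-1 + 4\right) = 3 \cdot 3 = 9$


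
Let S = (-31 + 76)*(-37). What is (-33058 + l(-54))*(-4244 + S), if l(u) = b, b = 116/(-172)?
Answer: 8399779407/43 ≈ 1.9534e+8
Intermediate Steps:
b = -29/43 (b = 116*(-1/172) = -29/43 ≈ -0.67442)
l(u) = -29/43
S = -1665 (S = 45*(-37) = -1665)
(-33058 + l(-54))*(-4244 + S) = (-33058 - 29/43)*(-4244 - 1665) = -1421523/43*(-5909) = 8399779407/43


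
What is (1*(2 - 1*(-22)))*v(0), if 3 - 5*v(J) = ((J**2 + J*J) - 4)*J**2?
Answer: 72/5 ≈ 14.400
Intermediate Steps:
v(J) = 3/5 - J**2*(-4 + 2*J**2)/5 (v(J) = 3/5 - ((J**2 + J*J) - 4)*J**2/5 = 3/5 - ((J**2 + J**2) - 4)*J**2/5 = 3/5 - (2*J**2 - 4)*J**2/5 = 3/5 - (-4 + 2*J**2)*J**2/5 = 3/5 - J**2*(-4 + 2*J**2)/5)
(1*(2 - 1*(-22)))*v(0) = (1*(2 - 1*(-22)))*(3/5 - 2/5*0**4 + (4/5)*0**2) = (1*(2 + 22))*(3/5 - 2/5*0 + (4/5)*0) = (1*24)*(3/5 + 0 + 0) = 24*(3/5) = 72/5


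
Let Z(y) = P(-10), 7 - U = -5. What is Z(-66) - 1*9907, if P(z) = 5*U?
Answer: -9847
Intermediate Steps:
U = 12 (U = 7 - 1*(-5) = 7 + 5 = 12)
P(z) = 60 (P(z) = 5*12 = 60)
Z(y) = 60
Z(-66) - 1*9907 = 60 - 1*9907 = 60 - 9907 = -9847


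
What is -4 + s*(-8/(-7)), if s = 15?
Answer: 92/7 ≈ 13.143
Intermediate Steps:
-4 + s*(-8/(-7)) = -4 + 15*(-8/(-7)) = -4 + 15*(-8*(-1/7)) = -4 + 15*(8/7) = -4 + 120/7 = 92/7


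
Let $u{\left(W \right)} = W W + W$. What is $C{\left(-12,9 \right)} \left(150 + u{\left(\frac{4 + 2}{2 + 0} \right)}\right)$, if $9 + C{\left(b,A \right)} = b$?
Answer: $-3402$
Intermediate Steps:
$C{\left(b,A \right)} = -9 + b$
$u{\left(W \right)} = W + W^{2}$ ($u{\left(W \right)} = W^{2} + W = W + W^{2}$)
$C{\left(-12,9 \right)} \left(150 + u{\left(\frac{4 + 2}{2 + 0} \right)}\right) = \left(-9 - 12\right) \left(150 + \frac{4 + 2}{2 + 0} \left(1 + \frac{4 + 2}{2 + 0}\right)\right) = - 21 \left(150 + \frac{6}{2} \left(1 + \frac{6}{2}\right)\right) = - 21 \left(150 + 6 \cdot \frac{1}{2} \left(1 + 6 \cdot \frac{1}{2}\right)\right) = - 21 \left(150 + 3 \left(1 + 3\right)\right) = - 21 \left(150 + 3 \cdot 4\right) = - 21 \left(150 + 12\right) = \left(-21\right) 162 = -3402$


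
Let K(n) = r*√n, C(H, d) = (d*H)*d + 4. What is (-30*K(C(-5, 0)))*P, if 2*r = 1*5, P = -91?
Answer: 13650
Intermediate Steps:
C(H, d) = 4 + H*d² (C(H, d) = (H*d)*d + 4 = H*d² + 4 = 4 + H*d²)
r = 5/2 (r = (1*5)/2 = (½)*5 = 5/2 ≈ 2.5000)
K(n) = 5*√n/2
(-30*K(C(-5, 0)))*P = -75*√(4 - 5*0²)*(-91) = -75*√(4 - 5*0)*(-91) = -75*√(4 + 0)*(-91) = -75*√4*(-91) = -75*2*(-91) = -30*5*(-91) = -150*(-91) = 13650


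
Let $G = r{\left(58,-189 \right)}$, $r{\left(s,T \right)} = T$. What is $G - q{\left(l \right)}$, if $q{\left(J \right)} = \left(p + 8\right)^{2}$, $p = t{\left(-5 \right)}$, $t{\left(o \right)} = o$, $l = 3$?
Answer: $-198$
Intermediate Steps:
$p = -5$
$G = -189$
$q{\left(J \right)} = 9$ ($q{\left(J \right)} = \left(-5 + 8\right)^{2} = 3^{2} = 9$)
$G - q{\left(l \right)} = -189 - 9 = -198$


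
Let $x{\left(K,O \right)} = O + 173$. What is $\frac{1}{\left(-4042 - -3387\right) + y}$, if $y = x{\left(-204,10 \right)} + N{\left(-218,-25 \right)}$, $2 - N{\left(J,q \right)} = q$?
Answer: $- \frac{1}{445} \approx -0.0022472$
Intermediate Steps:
$x{\left(K,O \right)} = 173 + O$
$N{\left(J,q \right)} = 2 - q$
$y = 210$ ($y = \left(173 + 10\right) + \left(2 - -25\right) = 183 + \left(2 + 25\right) = 183 + 27 = 210$)
$\frac{1}{\left(-4042 - -3387\right) + y} = \frac{1}{\left(-4042 - -3387\right) + 210} = \frac{1}{\left(-4042 + 3387\right) + 210} = \frac{1}{-655 + 210} = \frac{1}{-445} = - \frac{1}{445}$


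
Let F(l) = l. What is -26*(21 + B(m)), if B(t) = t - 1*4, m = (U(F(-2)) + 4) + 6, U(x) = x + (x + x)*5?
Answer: -130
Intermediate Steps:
U(x) = 11*x (U(x) = x + (2*x)*5 = x + 10*x = 11*x)
m = -12 (m = (11*(-2) + 4) + 6 = (-22 + 4) + 6 = -18 + 6 = -12)
B(t) = -4 + t (B(t) = t - 4 = -4 + t)
-26*(21 + B(m)) = -26*(21 + (-4 - 12)) = -26*(21 - 16) = -26*5 = -130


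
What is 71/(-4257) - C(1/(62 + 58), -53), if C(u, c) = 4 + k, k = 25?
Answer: -123524/4257 ≈ -29.017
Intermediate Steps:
C(u, c) = 29 (C(u, c) = 4 + 25 = 29)
71/(-4257) - C(1/(62 + 58), -53) = 71/(-4257) - 1*29 = 71*(-1/4257) - 29 = -71/4257 - 29 = -123524/4257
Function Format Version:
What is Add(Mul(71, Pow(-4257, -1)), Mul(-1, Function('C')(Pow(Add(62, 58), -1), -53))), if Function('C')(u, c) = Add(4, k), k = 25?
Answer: Rational(-123524, 4257) ≈ -29.017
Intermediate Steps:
Function('C')(u, c) = 29 (Function('C')(u, c) = Add(4, 25) = 29)
Add(Mul(71, Pow(-4257, -1)), Mul(-1, Function('C')(Pow(Add(62, 58), -1), -53))) = Add(Mul(71, Pow(-4257, -1)), Mul(-1, 29)) = Add(Mul(71, Rational(-1, 4257)), -29) = Add(Rational(-71, 4257), -29) = Rational(-123524, 4257)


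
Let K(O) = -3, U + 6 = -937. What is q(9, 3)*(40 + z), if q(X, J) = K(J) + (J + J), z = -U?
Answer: 2949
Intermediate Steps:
U = -943 (U = -6 - 937 = -943)
z = 943 (z = -1*(-943) = 943)
q(X, J) = -3 + 2*J (q(X, J) = -3 + (J + J) = -3 + 2*J)
q(9, 3)*(40 + z) = (-3 + 2*3)*(40 + 943) = (-3 + 6)*983 = 3*983 = 2949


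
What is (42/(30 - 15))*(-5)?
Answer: -14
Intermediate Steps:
(42/(30 - 15))*(-5) = (42/15)*(-5) = ((1/15)*42)*(-5) = (14/5)*(-5) = -14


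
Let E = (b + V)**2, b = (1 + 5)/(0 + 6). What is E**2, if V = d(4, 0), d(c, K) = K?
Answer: 1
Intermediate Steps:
V = 0
b = 1 (b = 6/6 = 6*(1/6) = 1)
E = 1 (E = (1 + 0)**2 = 1**2 = 1)
E**2 = 1**2 = 1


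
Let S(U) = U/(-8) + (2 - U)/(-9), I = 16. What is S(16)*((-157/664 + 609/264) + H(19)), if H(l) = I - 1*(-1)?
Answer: -23215/2739 ≈ -8.4757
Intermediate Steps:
S(U) = -2/9 - U/72 (S(U) = U*(-⅛) + (2 - U)*(-⅑) = -U/8 + (-2/9 + U/9) = -2/9 - U/72)
H(l) = 17 (H(l) = 16 - 1*(-1) = 16 + 1 = 17)
S(16)*((-157/664 + 609/264) + H(19)) = (-2/9 - 1/72*16)*((-157/664 + 609/264) + 17) = (-2/9 - 2/9)*((-157*1/664 + 609*(1/264)) + 17) = -4*((-157/664 + 203/88) + 17)/9 = -4*(7561/3652 + 17)/9 = -4/9*69645/3652 = -23215/2739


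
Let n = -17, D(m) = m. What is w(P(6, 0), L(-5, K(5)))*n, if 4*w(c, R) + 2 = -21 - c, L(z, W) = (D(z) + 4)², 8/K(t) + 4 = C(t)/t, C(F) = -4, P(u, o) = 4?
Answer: 459/4 ≈ 114.75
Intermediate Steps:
K(t) = 8/(-4 - 4/t)
L(z, W) = (4 + z)² (L(z, W) = (z + 4)² = (4 + z)²)
w(c, R) = -23/4 - c/4 (w(c, R) = -½ + (-21 - c)/4 = -½ + (-21/4 - c/4) = -23/4 - c/4)
w(P(6, 0), L(-5, K(5)))*n = (-23/4 - ¼*4)*(-17) = (-23/4 - 1)*(-17) = -27/4*(-17) = 459/4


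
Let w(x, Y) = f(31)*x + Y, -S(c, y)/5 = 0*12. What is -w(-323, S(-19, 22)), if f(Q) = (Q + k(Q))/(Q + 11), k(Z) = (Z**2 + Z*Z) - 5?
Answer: 314602/21 ≈ 14981.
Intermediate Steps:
S(c, y) = 0 (S(c, y) = -0*12 = -5*0 = 0)
k(Z) = -5 + 2*Z**2 (k(Z) = (Z**2 + Z**2) - 5 = 2*Z**2 - 5 = -5 + 2*Z**2)
f(Q) = (-5 + Q + 2*Q**2)/(11 + Q) (f(Q) = (Q + (-5 + 2*Q**2))/(Q + 11) = (-5 + Q + 2*Q**2)/(11 + Q))
w(x, Y) = Y + 974*x/21 (w(x, Y) = ((-5 + 31 + 2*31**2)/(11 + 31))*x + Y = ((-5 + 31 + 2*961)/42)*x + Y = ((-5 + 31 + 1922)/42)*x + Y = ((1/42)*1948)*x + Y = 974*x/21 + Y = Y + 974*x/21)
-w(-323, S(-19, 22)) = -(0 + (974/21)*(-323)) = -(0 - 314602/21) = -1*(-314602/21) = 314602/21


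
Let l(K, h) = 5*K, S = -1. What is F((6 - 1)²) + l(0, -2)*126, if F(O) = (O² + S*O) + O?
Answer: 625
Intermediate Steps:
F(O) = O² (F(O) = (O² - O) + O = O²)
F((6 - 1)²) + l(0, -2)*126 = ((6 - 1)²)² + (5*0)*126 = (5²)² + 0*126 = 25² + 0 = 625 + 0 = 625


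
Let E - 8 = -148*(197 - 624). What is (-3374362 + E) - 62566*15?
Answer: -4249648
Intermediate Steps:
E = 63204 (E = 8 - 148*(197 - 624) = 8 - 148*(-427) = 8 + 63196 = 63204)
(-3374362 + E) - 62566*15 = (-3374362 + 63204) - 62566*15 = -3311158 - 938490 = -4249648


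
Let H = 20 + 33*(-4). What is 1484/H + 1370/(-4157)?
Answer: -225801/16628 ≈ -13.580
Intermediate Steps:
H = -112 (H = 20 - 132 = -112)
1484/H + 1370/(-4157) = 1484/(-112) + 1370/(-4157) = 1484*(-1/112) + 1370*(-1/4157) = -53/4 - 1370/4157 = -225801/16628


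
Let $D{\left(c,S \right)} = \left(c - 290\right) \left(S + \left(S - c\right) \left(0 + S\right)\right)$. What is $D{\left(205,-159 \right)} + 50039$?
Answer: $-4855906$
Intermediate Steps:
$D{\left(c,S \right)} = \left(-290 + c\right) \left(S + S \left(S - c\right)\right)$ ($D{\left(c,S \right)} = \left(-290 + c\right) \left(S + \left(S - c\right) S\right) = \left(-290 + c\right) \left(S + S \left(S - c\right)\right)$)
$D{\left(205,-159 \right)} + 50039 = - 159 \left(-290 - 205^{2} - -46110 + 291 \cdot 205 - 32595\right) + 50039 = - 159 \left(-290 - 42025 + 46110 + 59655 - 32595\right) + 50039 = \left(-159\right) 30855 + 50039 = -4905945 + 50039 = -4855906$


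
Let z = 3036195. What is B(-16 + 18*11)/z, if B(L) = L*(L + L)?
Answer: 66248/3036195 ≈ 0.021819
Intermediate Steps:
B(L) = 2*L² (B(L) = L*(2*L) = 2*L²)
B(-16 + 18*11)/z = (2*(-16 + 18*11)²)/3036195 = (2*(-16 + 198)²)*(1/3036195) = (2*182²)*(1/3036195) = (2*33124)*(1/3036195) = 66248*(1/3036195) = 66248/3036195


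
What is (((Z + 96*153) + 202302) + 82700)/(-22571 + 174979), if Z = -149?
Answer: 299541/152408 ≈ 1.9654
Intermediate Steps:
(((Z + 96*153) + 202302) + 82700)/(-22571 + 174979) = (((-149 + 96*153) + 202302) + 82700)/(-22571 + 174979) = (((-149 + 14688) + 202302) + 82700)/152408 = ((14539 + 202302) + 82700)*(1/152408) = (216841 + 82700)*(1/152408) = 299541*(1/152408) = 299541/152408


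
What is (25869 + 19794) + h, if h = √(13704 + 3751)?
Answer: 45663 + √17455 ≈ 45795.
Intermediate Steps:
h = √17455 ≈ 132.12
(25869 + 19794) + h = (25869 + 19794) + √17455 = 45663 + √17455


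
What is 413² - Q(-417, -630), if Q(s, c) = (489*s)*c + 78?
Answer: -128294699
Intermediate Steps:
Q(s, c) = 78 + 489*c*s (Q(s, c) = 489*c*s + 78 = 78 + 489*c*s)
413² - Q(-417, -630) = 413² - (78 + 489*(-630)*(-417)) = 170569 - (78 + 128465190) = 170569 - 1*128465268 = 170569 - 128465268 = -128294699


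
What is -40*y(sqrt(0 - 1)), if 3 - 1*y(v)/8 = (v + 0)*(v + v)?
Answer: -1600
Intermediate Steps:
y(v) = 24 - 16*v**2 (y(v) = 24 - 8*(v + 0)*(v + v) = 24 - 8*v*2*v = 24 - 16*v**2)
-40*y(sqrt(0 - 1)) = -40*(24 - 16*(sqrt(0 - 1))**2) = -40*(24 - 16*(sqrt(-1))**2) = -40*(24 - 16*I**2) = -40*(24 - 16*(-1)) = -40*(24 + 16) = -40*40 = -1600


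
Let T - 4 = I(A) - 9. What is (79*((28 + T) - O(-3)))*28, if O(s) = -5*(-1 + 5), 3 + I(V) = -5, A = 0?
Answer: 77420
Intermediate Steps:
I(V) = -8 (I(V) = -3 - 5 = -8)
O(s) = -20 (O(s) = -5*4 = -20)
T = -13 (T = 4 + (-8 - 9) = 4 - 17 = -13)
(79*((28 + T) - O(-3)))*28 = (79*((28 - 13) - 1*(-20)))*28 = (79*(15 + 20))*28 = (79*35)*28 = 2765*28 = 77420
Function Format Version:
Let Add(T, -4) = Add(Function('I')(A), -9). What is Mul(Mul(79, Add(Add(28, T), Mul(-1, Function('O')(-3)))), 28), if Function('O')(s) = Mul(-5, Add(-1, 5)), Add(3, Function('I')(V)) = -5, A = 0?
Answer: 77420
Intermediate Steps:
Function('I')(V) = -8 (Function('I')(V) = Add(-3, -5) = -8)
Function('O')(s) = -20 (Function('O')(s) = Mul(-5, 4) = -20)
T = -13 (T = Add(4, Add(-8, -9)) = Add(4, -17) = -13)
Mul(Mul(79, Add(Add(28, T), Mul(-1, Function('O')(-3)))), 28) = Mul(Mul(79, Add(Add(28, -13), Mul(-1, -20))), 28) = Mul(Mul(79, Add(15, 20)), 28) = Mul(Mul(79, 35), 28) = Mul(2765, 28) = 77420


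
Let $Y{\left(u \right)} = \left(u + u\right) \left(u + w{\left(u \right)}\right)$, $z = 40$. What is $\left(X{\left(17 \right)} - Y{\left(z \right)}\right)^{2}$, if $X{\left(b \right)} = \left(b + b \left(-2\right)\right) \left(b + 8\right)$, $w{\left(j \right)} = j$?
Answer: $46580625$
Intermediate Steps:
$Y{\left(u \right)} = 4 u^{2}$ ($Y{\left(u \right)} = \left(u + u\right) \left(u + u\right) = 2 u 2 u = 4 u^{2}$)
$X{\left(b \right)} = - b \left(8 + b\right)$ ($X{\left(b \right)} = \left(b - 2 b\right) \left(8 + b\right) = - b \left(8 + b\right)$)
$\left(X{\left(17 \right)} - Y{\left(z \right)}\right)^{2} = \left(\left(-1\right) 17 \left(8 + 17\right) - 4 \cdot 40^{2}\right)^{2} = \left(\left(-1\right) 17 \cdot 25 - 4 \cdot 1600\right)^{2} = \left(-425 - 6400\right)^{2} = \left(-6825\right)^{2} = 46580625$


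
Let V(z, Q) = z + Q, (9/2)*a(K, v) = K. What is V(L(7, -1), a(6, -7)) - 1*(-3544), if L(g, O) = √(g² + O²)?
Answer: 10636/3 + 5*√2 ≈ 3552.4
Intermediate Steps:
a(K, v) = 2*K/9
L(g, O) = √(O² + g²)
V(z, Q) = Q + z
V(L(7, -1), a(6, -7)) - 1*(-3544) = ((2/9)*6 + √((-1)² + 7²)) - 1*(-3544) = (4/3 + √(1 + 49)) + 3544 = (4/3 + √50) + 3544 = (4/3 + 5*√2) + 3544 = 10636/3 + 5*√2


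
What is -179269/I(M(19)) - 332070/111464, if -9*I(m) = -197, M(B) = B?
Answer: -89951888067/10979204 ≈ -8192.9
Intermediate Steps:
I(m) = 197/9 (I(m) = -⅑*(-197) = 197/9)
-179269/I(M(19)) - 332070/111464 = -179269/197/9 - 332070/111464 = -179269*9/197 - 332070*1/111464 = -1613421/197 - 166035/55732 = -89951888067/10979204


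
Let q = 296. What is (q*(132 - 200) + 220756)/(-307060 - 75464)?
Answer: -16719/31877 ≈ -0.52448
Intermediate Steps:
(q*(132 - 200) + 220756)/(-307060 - 75464) = (296*(132 - 200) + 220756)/(-307060 - 75464) = (296*(-68) + 220756)/(-382524) = (-20128 + 220756)*(-1/382524) = 200628*(-1/382524) = -16719/31877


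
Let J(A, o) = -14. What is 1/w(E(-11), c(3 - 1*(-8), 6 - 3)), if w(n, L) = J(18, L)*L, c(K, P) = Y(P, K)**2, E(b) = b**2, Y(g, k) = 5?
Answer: -1/350 ≈ -0.0028571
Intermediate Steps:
c(K, P) = 25 (c(K, P) = 5**2 = 25)
w(n, L) = -14*L
1/w(E(-11), c(3 - 1*(-8), 6 - 3)) = 1/(-14*25) = 1/(-350) = -1/350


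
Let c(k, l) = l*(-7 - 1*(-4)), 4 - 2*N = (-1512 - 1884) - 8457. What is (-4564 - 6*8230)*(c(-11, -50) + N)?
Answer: -327898604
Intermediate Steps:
N = 11857/2 (N = 2 - ((-1512 - 1884) - 8457)/2 = 2 - (-3396 - 8457)/2 = 2 - 1/2*(-11853) = 2 + 11853/2 = 11857/2 ≈ 5928.5)
c(k, l) = -3*l (c(k, l) = l*(-7 + 4) = l*(-3) = -3*l)
(-4564 - 6*8230)*(c(-11, -50) + N) = (-4564 - 6*8230)*(-3*(-50) + 11857/2) = (-4564 - 49380)*(150 + 11857/2) = -53944*12157/2 = -327898604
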